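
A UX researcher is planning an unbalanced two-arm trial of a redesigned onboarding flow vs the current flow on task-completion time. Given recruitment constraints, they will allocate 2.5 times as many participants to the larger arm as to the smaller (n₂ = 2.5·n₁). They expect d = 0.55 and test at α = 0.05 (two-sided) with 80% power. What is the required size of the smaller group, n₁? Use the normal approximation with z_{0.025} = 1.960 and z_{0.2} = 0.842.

n₁ = 37

With allocation ratio k = n₂/n₁ = 2.5, Var(x̄₁−x̄₂) = σ²(1/n₁ + 1/(k·n₁)) = σ²·(k+1)/(k·n₁).
So n₁ = (1 + 1/k)·((z_{α/2} + z_β)/d)² = 1.400 × (2.802/0.55)².
n₁ = 1.400 × 25.95 = 36.3.
Round up: n₁ = 37, giving n₂ = ⌈2.5 × 37⌉ = ⌈92.5⌉ = 93.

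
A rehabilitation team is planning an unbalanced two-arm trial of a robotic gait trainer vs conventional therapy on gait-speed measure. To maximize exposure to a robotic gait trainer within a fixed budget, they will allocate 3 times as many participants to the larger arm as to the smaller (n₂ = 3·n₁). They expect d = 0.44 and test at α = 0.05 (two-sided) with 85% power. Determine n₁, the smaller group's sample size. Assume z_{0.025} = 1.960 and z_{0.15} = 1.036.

With allocation ratio k = n₂/n₁ = 3, Var(x̄₁−x̄₂) = σ²(1/n₁ + 1/(k·n₁)) = σ²·(k+1)/(k·n₁).
So n₁ = (1 + 1/k)·((z_{α/2} + z_β)/d)² = 1.333 × (2.996/0.44)².
n₁ = 1.333 × 46.36 = 61.8.
Round up: n₁ = 62, giving n₂ = 3 × 62 = 186.

n₁ = 62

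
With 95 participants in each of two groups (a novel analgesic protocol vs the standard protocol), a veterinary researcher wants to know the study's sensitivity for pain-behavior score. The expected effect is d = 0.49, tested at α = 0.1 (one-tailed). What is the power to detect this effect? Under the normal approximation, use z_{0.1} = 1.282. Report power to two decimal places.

For two equal groups, power = Φ(d·√(n/2) − z_{α}).
d·√(n/2) = 0.49 × √(95/2) = 0.49 × 6.892 = 3.377.
z_β = 3.377 − 1.282 = 2.095.
Power = Φ(2.095) = 0.982.

power ≈ 0.98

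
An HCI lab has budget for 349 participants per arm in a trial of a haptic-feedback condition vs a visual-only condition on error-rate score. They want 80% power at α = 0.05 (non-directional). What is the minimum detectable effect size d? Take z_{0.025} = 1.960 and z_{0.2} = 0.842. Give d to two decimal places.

For two independent groups of n = 349 each: d_min = (z_{α/2} + z_β)·√(2/n).
z-sum = 1.960 + 0.842 = 2.802.
d_min = 2.802 × √(2/349) = 2.802 × 0.0757 = 0.212.

d_min ≈ 0.21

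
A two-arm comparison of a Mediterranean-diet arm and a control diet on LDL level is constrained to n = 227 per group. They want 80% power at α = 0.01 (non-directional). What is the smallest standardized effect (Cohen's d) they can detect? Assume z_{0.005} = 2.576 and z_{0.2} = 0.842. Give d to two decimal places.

d_min ≈ 0.32

For two independent groups of n = 227 each: d_min = (z_{α/2} + z_β)·√(2/n).
z-sum = 2.576 + 0.842 = 3.418.
d_min = 3.418 × √(2/227) = 3.418 × 0.0939 = 0.321.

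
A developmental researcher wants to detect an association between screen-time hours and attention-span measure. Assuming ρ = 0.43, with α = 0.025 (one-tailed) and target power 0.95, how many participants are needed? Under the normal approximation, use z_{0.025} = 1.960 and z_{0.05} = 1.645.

n = 65

Fisher's z: C = ½·ln((1+r)/(1−r)) = ½·ln(2.5088) = 0.4599.
n = ((z_{α} + z_β)/C)² + 3.
(1.960 + 1.645) / 0.4599 = 3.605 / 0.4599 = 7.839.
n = 7.839² + 3 = 61.44 + 3 = 64.4.
Round up.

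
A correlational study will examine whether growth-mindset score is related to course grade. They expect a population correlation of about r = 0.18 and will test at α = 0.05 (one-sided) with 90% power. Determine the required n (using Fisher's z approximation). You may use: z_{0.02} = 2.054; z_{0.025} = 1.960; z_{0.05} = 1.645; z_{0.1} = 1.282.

n = 262

Fisher's z: C = ½·ln((1+r)/(1−r)) = ½·ln(1.4390) = 0.1820.
n = ((z_{α} + z_β)/C)² + 3.
(1.645 + 1.282) / 0.1820 = 2.927 / 0.1820 = 16.082.
n = 16.082² + 3 = 258.64 + 3 = 261.6.
Round up.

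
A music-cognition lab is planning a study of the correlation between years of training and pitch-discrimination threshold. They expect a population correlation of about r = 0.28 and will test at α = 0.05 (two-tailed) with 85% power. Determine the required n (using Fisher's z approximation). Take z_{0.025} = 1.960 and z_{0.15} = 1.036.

Fisher's z: C = ½·ln((1+r)/(1−r)) = ½·ln(1.7778) = 0.2877.
n = ((z_{α/2} + z_β)/C)² + 3.
(1.960 + 1.036) / 0.2877 = 2.996 / 0.2877 = 10.414.
n = 10.414² + 3 = 108.44 + 3 = 111.4.
Round up.

n = 112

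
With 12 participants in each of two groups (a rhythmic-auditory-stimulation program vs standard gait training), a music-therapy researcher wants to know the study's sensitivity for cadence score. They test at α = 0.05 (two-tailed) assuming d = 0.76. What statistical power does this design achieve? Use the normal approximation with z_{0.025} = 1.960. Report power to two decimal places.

power ≈ 0.46

For two equal groups, power = Φ(d·√(n/2) − z_{α/2}).
d·√(n/2) = 0.76 × √(12/2) = 0.76 × 2.449 = 1.862.
z_β = 1.862 − 1.960 = -0.098.
Power = Φ(-0.098) = 0.461.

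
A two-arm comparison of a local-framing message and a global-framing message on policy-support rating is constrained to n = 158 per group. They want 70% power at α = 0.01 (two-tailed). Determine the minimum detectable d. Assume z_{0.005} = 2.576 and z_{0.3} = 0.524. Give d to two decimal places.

For two independent groups of n = 158 each: d_min = (z_{α/2} + z_β)·√(2/n).
z-sum = 2.576 + 0.524 = 3.100.
d_min = 3.100 × √(2/158) = 3.100 × 0.1125 = 0.349.

d_min ≈ 0.35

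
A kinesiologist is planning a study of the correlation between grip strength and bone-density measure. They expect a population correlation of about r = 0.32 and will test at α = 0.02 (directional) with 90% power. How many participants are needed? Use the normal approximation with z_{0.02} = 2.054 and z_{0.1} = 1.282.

n = 105

Fisher's z: C = ½·ln((1+r)/(1−r)) = ½·ln(1.9412) = 0.3316.
n = ((z_{α} + z_β)/C)² + 3.
(2.054 + 1.282) / 0.3316 = 3.336 / 0.3316 = 10.060.
n = 10.060² + 3 = 101.21 + 3 = 104.2.
Round up.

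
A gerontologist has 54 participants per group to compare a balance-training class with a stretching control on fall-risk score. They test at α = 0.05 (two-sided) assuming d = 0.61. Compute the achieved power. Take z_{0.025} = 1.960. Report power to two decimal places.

power ≈ 0.89

For two equal groups, power = Φ(d·√(n/2) − z_{α/2}).
d·√(n/2) = 0.61 × √(54/2) = 0.61 × 5.196 = 3.170.
z_β = 3.170 − 1.960 = 1.210.
Power = Φ(1.210) = 0.887.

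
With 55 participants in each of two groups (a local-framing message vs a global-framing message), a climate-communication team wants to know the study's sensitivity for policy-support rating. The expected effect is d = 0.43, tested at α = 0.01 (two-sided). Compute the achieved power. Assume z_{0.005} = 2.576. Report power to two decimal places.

For two equal groups, power = Φ(d·√(n/2) − z_{α/2}).
d·√(n/2) = 0.43 × √(55/2) = 0.43 × 5.244 = 2.255.
z_β = 2.255 − 2.576 = -0.321.
Power = Φ(-0.321) = 0.374.

power ≈ 0.37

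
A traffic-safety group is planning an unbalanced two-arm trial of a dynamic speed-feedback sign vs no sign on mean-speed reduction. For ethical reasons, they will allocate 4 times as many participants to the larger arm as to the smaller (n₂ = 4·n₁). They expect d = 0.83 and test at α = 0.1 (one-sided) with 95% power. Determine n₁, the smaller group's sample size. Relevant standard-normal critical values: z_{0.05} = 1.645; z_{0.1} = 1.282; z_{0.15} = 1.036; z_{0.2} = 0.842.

n₁ = 16

With allocation ratio k = n₂/n₁ = 4, Var(x̄₁−x̄₂) = σ²(1/n₁ + 1/(k·n₁)) = σ²·(k+1)/(k·n₁).
So n₁ = (1 + 1/k)·((z_{α} + z_β)/d)² = 1.250 × (2.927/0.83)².
n₁ = 1.250 × 12.44 = 15.5.
Round up: n₁ = 16, giving n₂ = 4 × 16 = 64.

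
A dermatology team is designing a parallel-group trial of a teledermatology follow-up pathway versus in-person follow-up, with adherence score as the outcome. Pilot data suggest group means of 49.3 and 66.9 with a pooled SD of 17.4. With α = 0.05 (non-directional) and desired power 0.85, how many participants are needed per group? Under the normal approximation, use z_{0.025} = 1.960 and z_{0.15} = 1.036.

Cohen's d = |M₁ − M₂| / SD_pooled = |49.3 − 66.9| / 17.4 = 17.6 / 17.4 = 1.011.
For two independent groups with equal n: n = 2·((z_{α/2} + z_β) / d)².
z_{α/2} + z_β = 1.960 + 1.036 = 2.996.
n = 2 × (2.996 / 1.011)² = 2 × 2.963² = 2 × 8.78 = 17.6.
Round up to the next whole participant.

n = 18 per group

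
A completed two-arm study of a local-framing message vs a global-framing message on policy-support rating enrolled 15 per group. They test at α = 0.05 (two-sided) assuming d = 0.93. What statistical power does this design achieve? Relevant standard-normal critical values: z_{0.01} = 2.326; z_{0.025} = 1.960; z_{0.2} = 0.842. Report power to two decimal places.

power ≈ 0.72

For two equal groups, power = Φ(d·√(n/2) − z_{α/2}).
d·√(n/2) = 0.93 × √(15/2) = 0.93 × 2.739 = 2.547.
z_β = 2.547 − 1.960 = 0.587.
Power = Φ(0.587) = 0.721.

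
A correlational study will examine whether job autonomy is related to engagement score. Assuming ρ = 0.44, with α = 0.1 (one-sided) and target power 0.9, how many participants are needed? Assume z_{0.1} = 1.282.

Fisher's z: C = ½·ln((1+r)/(1−r)) = ½·ln(2.5714) = 0.4722.
n = ((z_{α} + z_β)/C)² + 3.
(1.282 + 1.282) / 0.4722 = 2.564 / 0.4722 = 5.430.
n = 5.430² + 3 = 29.48 + 3 = 32.5.
Round up.

n = 33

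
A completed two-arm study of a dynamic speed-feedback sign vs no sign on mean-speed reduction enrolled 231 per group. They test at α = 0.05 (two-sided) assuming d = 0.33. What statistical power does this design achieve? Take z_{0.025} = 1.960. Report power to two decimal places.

power ≈ 0.94

For two equal groups, power = Φ(d·√(n/2) − z_{α/2}).
d·√(n/2) = 0.33 × √(231/2) = 0.33 × 10.747 = 3.547.
z_β = 3.547 − 1.960 = 1.587.
Power = Φ(1.587) = 0.944.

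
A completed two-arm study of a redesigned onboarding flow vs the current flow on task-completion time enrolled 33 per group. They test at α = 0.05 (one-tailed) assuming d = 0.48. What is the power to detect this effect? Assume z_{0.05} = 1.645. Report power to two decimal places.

power ≈ 0.62

For two equal groups, power = Φ(d·√(n/2) − z_{α}).
d·√(n/2) = 0.48 × √(33/2) = 0.48 × 4.062 = 1.950.
z_β = 1.950 − 1.645 = 0.305.
Power = Φ(0.305) = 0.620.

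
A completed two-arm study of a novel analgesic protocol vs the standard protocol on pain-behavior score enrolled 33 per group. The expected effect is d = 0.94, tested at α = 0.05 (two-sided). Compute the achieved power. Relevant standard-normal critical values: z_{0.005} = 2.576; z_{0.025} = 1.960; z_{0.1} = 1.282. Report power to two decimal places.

For two equal groups, power = Φ(d·√(n/2) − z_{α/2}).
d·√(n/2) = 0.94 × √(33/2) = 0.94 × 4.062 = 3.818.
z_β = 3.818 − 1.960 = 1.858.
Power = Φ(1.858) = 0.968.

power ≈ 0.97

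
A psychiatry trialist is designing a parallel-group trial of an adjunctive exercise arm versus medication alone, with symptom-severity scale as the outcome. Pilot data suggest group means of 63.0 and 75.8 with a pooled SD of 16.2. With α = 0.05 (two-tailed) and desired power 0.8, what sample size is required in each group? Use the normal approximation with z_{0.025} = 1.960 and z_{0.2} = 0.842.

n = 26 per group

Cohen's d = |M₁ − M₂| / SD_pooled = |63.0 − 75.8| / 16.2 = 12.8 / 16.2 = 0.790.
For two independent groups with equal n: n = 2·((z_{α/2} + z_β) / d)².
z_{α/2} + z_β = 1.960 + 0.842 = 2.802.
n = 2 × (2.802 / 0.790)² = 2 × 3.547² = 2 × 12.58 = 25.2.
Round up to the next whole participant.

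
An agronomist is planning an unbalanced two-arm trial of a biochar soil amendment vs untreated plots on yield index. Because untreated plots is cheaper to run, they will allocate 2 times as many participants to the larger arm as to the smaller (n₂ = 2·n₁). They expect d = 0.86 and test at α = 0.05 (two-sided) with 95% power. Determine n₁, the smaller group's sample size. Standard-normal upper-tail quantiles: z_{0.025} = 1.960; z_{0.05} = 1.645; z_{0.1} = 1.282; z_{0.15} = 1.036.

With allocation ratio k = n₂/n₁ = 2, Var(x̄₁−x̄₂) = σ²(1/n₁ + 1/(k·n₁)) = σ²·(k+1)/(k·n₁).
So n₁ = (1 + 1/k)·((z_{α/2} + z_β)/d)² = 1.500 × (3.605/0.86)².
n₁ = 1.500 × 17.57 = 26.4.
Round up: n₁ = 27, giving n₂ = 2 × 27 = 54.

n₁ = 27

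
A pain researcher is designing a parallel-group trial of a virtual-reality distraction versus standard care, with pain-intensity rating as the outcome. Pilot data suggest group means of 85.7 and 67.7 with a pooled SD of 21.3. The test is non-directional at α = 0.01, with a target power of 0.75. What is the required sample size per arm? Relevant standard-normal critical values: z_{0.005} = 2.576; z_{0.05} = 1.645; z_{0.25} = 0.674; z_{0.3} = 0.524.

Cohen's d = |M₁ − M₂| / SD_pooled = |85.7 − 67.7| / 21.3 = 18.0 / 21.3 = 0.845.
For two independent groups with equal n: n = 2·((z_{α/2} + z_β) / d)².
z_{α/2} + z_β = 2.576 + 0.674 = 3.250.
n = 2 × (3.250 / 0.845)² = 2 × 3.846² = 2 × 14.79 = 29.6.
Round up to the next whole participant.

n = 30 per group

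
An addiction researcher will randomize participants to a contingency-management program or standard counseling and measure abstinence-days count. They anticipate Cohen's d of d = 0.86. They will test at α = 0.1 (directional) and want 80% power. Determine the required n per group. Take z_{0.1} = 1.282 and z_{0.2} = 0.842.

n = 13 per group

For two independent groups with equal n: n = 2·((z_{α} + z_β) / d)².
z_{α} + z_β = 1.282 + 0.842 = 2.124.
n = 2 × (2.124 / 0.86)² = 2 × 2.470² = 2 × 6.10 = 12.2.
Round up to the next whole participant.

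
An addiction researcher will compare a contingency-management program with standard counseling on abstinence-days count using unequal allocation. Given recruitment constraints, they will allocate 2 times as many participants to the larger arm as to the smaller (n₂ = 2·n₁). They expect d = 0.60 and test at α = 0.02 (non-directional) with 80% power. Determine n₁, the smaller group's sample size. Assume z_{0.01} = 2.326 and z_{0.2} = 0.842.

With allocation ratio k = n₂/n₁ = 2, Var(x̄₁−x̄₂) = σ²(1/n₁ + 1/(k·n₁)) = σ²·(k+1)/(k·n₁).
So n₁ = (1 + 1/k)·((z_{α/2} + z_β)/d)² = 1.500 × (3.168/0.60)².
n₁ = 1.500 × 27.88 = 41.8.
Round up: n₁ = 42, giving n₂ = 2 × 42 = 84.

n₁ = 42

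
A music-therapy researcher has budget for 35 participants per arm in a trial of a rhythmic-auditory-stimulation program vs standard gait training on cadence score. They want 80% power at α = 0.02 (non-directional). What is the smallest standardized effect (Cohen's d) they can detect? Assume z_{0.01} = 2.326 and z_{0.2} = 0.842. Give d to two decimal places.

For two independent groups of n = 35 each: d_min = (z_{α/2} + z_β)·√(2/n).
z-sum = 2.326 + 0.842 = 3.168.
d_min = 3.168 × √(2/35) = 3.168 × 0.2390 = 0.757.

d_min ≈ 0.76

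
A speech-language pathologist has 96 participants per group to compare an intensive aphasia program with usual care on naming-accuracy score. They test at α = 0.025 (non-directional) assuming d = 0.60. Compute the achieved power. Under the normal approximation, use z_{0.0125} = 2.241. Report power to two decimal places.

For two equal groups, power = Φ(d·√(n/2) − z_{α/2}).
d·√(n/2) = 0.60 × √(96/2) = 0.60 × 6.928 = 4.157.
z_β = 4.157 − 2.241 = 1.916.
Power = Φ(1.916) = 0.972.

power ≈ 0.97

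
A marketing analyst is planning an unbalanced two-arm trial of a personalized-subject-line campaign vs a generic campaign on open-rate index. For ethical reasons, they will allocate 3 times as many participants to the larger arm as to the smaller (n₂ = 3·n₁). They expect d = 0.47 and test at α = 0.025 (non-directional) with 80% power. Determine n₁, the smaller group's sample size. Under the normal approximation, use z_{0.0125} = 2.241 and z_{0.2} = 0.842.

With allocation ratio k = n₂/n₁ = 3, Var(x̄₁−x̄₂) = σ²(1/n₁ + 1/(k·n₁)) = σ²·(k+1)/(k·n₁).
So n₁ = (1 + 1/k)·((z_{α/2} + z_β)/d)² = 1.333 × (3.083/0.47)².
n₁ = 1.333 × 43.03 = 57.4.
Round up: n₁ = 58, giving n₂ = 3 × 58 = 174.

n₁ = 58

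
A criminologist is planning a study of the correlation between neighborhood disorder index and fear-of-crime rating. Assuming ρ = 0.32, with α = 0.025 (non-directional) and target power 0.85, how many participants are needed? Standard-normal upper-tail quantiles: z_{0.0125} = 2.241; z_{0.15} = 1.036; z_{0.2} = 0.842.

Fisher's z: C = ½·ln((1+r)/(1−r)) = ½·ln(1.9412) = 0.3316.
n = ((z_{α/2} + z_β)/C)² + 3.
(2.241 + 1.036) / 0.3316 = 3.277 / 0.3316 = 9.882.
n = 9.882² + 3 = 97.66 + 3 = 100.7.
Round up.

n = 101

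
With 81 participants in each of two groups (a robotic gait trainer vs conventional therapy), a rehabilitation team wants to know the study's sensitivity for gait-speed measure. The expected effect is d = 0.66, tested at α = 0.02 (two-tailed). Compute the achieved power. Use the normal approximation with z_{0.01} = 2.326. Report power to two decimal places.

power ≈ 0.97

For two equal groups, power = Φ(d·√(n/2) − z_{α/2}).
d·√(n/2) = 0.66 × √(81/2) = 0.66 × 6.364 = 4.200.
z_β = 4.200 − 2.326 = 1.874.
Power = Φ(1.874) = 0.970.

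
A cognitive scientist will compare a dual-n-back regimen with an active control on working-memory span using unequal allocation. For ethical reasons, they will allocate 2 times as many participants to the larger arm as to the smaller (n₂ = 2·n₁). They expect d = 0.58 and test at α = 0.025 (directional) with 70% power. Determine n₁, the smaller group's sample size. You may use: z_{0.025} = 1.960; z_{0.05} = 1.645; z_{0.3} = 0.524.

With allocation ratio k = n₂/n₁ = 2, Var(x̄₁−x̄₂) = σ²(1/n₁ + 1/(k·n₁)) = σ²·(k+1)/(k·n₁).
So n₁ = (1 + 1/k)·((z_{α} + z_β)/d)² = 1.500 × (2.484/0.58)².
n₁ = 1.500 × 18.34 = 27.5.
Round up: n₁ = 28, giving n₂ = 2 × 28 = 56.

n₁ = 28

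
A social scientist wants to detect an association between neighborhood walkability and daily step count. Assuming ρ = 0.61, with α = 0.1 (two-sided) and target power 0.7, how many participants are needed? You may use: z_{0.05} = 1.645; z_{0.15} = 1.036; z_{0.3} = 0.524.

Fisher's z: C = ½·ln((1+r)/(1−r)) = ½·ln(4.1282) = 0.7089.
n = ((z_{α/2} + z_β)/C)² + 3.
(1.645 + 0.524) / 0.7089 = 2.169 / 0.7089 = 3.060.
n = 3.060² + 3 = 9.36 + 3 = 12.4.
Round up.

n = 13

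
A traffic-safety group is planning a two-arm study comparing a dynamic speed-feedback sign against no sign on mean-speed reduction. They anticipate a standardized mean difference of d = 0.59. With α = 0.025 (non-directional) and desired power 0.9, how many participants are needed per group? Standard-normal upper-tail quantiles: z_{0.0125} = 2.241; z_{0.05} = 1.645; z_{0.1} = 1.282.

n = 72 per group

For two independent groups with equal n: n = 2·((z_{α/2} + z_β) / d)².
z_{α/2} + z_β = 2.241 + 1.282 = 3.523.
n = 2 × (3.523 / 0.59)² = 2 × 5.971² = 2 × 35.66 = 71.3.
Round up to the next whole participant.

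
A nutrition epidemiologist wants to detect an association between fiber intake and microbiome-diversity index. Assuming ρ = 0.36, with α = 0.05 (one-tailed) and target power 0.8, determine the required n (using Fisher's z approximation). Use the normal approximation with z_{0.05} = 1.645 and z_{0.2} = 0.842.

Fisher's z: C = ½·ln((1+r)/(1−r)) = ½·ln(2.1250) = 0.3769.
n = ((z_{α} + z_β)/C)² + 3.
(1.645 + 0.842) / 0.3769 = 2.487 / 0.3769 = 6.599.
n = 6.599² + 3 = 43.54 + 3 = 46.5.
Round up.

n = 47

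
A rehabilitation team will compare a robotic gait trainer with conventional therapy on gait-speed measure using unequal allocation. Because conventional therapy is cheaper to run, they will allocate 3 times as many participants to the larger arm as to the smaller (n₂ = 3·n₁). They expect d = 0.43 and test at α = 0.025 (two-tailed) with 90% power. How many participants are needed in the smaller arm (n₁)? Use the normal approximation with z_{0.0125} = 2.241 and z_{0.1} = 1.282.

With allocation ratio k = n₂/n₁ = 3, Var(x̄₁−x̄₂) = σ²(1/n₁ + 1/(k·n₁)) = σ²·(k+1)/(k·n₁).
So n₁ = (1 + 1/k)·((z_{α/2} + z_β)/d)² = 1.333 × (3.523/0.43)².
n₁ = 1.333 × 67.13 = 89.5.
Round up: n₁ = 90, giving n₂ = 3 × 90 = 270.

n₁ = 90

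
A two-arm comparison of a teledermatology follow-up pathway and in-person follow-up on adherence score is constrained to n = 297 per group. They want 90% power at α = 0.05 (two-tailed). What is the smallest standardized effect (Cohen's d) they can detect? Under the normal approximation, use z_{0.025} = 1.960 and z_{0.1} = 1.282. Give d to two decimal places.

For two independent groups of n = 297 each: d_min = (z_{α/2} + z_β)·√(2/n).
z-sum = 1.960 + 1.282 = 3.242.
d_min = 3.242 × √(2/297) = 3.242 × 0.0821 = 0.266.

d_min ≈ 0.27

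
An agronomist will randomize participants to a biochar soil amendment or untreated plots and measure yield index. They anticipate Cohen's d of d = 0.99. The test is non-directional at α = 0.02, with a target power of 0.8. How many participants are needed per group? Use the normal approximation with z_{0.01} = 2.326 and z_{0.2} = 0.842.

For two independent groups with equal n: n = 2·((z_{α/2} + z_β) / d)².
z_{α/2} + z_β = 2.326 + 0.842 = 3.168.
n = 2 × (3.168 / 0.99)² = 2 × 3.200² = 2 × 10.24 = 20.5.
Round up to the next whole participant.

n = 21 per group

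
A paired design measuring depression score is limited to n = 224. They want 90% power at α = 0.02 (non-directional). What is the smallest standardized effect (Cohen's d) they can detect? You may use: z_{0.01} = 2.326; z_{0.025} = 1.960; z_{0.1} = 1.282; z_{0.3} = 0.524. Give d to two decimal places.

d_min ≈ 0.24

For a single sample (or paired design) of n = 224: d_min = (z_{α/2} + z_β)/√n.
z-sum = 2.326 + 1.282 = 3.608.
d_min = 3.608 / √224 = 3.608 / 14.967 = 0.241.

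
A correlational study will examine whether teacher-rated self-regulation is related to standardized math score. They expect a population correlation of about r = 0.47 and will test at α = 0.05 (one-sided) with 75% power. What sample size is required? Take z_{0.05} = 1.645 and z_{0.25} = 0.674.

n = 24

Fisher's z: C = ½·ln((1+r)/(1−r)) = ½·ln(2.7736) = 0.5101.
n = ((z_{α} + z_β)/C)² + 3.
(1.645 + 0.674) / 0.5101 = 2.319 / 0.5101 = 4.546.
n = 4.546² + 3 = 20.67 + 3 = 23.7.
Round up.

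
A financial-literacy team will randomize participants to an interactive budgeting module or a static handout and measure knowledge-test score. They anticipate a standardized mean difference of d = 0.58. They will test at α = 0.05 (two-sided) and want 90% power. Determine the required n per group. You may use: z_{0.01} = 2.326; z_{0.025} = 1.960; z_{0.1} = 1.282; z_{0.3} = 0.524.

n = 63 per group

For two independent groups with equal n: n = 2·((z_{α/2} + z_β) / d)².
z_{α/2} + z_β = 1.960 + 1.282 = 3.242.
n = 2 × (3.242 / 0.58)² = 2 × 5.590² = 2 × 31.24 = 62.5.
Round up to the next whole participant.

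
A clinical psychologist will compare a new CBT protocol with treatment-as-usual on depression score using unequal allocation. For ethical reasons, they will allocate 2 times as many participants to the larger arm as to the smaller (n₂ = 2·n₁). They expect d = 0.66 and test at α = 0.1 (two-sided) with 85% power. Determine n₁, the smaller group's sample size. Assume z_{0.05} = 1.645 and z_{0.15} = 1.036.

With allocation ratio k = n₂/n₁ = 2, Var(x̄₁−x̄₂) = σ²(1/n₁ + 1/(k·n₁)) = σ²·(k+1)/(k·n₁).
So n₁ = (1 + 1/k)·((z_{α/2} + z_β)/d)² = 1.500 × (2.681/0.66)².
n₁ = 1.500 × 16.50 = 24.8.
Round up: n₁ = 25, giving n₂ = 2 × 25 = 50.

n₁ = 25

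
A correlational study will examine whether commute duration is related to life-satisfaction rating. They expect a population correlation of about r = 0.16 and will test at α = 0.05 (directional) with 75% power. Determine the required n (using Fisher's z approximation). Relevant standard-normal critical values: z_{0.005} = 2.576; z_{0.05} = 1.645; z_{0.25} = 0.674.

Fisher's z: C = ½·ln((1+r)/(1−r)) = ½·ln(1.3810) = 0.1614.
n = ((z_{α} + z_β)/C)² + 3.
(1.645 + 0.674) / 0.1614 = 2.319 / 0.1614 = 14.368.
n = 14.368² + 3 = 206.44 + 3 = 209.4.
Round up.

n = 210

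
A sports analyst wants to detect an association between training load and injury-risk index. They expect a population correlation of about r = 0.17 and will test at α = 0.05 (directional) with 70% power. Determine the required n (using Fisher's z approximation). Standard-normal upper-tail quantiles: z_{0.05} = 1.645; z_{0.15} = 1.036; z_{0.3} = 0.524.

Fisher's z: C = ½·ln((1+r)/(1−r)) = ½·ln(1.4096) = 0.1717.
n = ((z_{α} + z_β)/C)² + 3.
(1.645 + 0.524) / 0.1717 = 2.169 / 0.1717 = 12.632.
n = 12.632² + 3 = 159.58 + 3 = 162.6.
Round up.

n = 163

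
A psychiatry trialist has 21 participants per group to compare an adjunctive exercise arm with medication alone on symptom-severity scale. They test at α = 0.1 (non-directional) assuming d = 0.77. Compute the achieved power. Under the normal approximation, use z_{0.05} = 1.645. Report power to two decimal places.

For two equal groups, power = Φ(d·√(n/2) − z_{α/2}).
d·√(n/2) = 0.77 × √(21/2) = 0.77 × 3.240 = 2.495.
z_β = 2.495 − 1.645 = 0.850.
Power = Φ(0.850) = 0.802.

power ≈ 0.80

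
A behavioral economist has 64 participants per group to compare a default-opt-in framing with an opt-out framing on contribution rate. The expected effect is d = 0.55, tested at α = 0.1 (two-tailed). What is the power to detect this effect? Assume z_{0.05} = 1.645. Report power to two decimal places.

power ≈ 0.93

For two equal groups, power = Φ(d·√(n/2) − z_{α/2}).
d·√(n/2) = 0.55 × √(64/2) = 0.55 × 5.657 = 3.111.
z_β = 3.111 − 1.645 = 1.466.
Power = Φ(1.466) = 0.929.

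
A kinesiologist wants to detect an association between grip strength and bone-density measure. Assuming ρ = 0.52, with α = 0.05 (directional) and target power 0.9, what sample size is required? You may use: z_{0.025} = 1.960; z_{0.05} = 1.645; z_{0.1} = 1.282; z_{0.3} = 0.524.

Fisher's z: C = ½·ln((1+r)/(1−r)) = ½·ln(3.1667) = 0.5763.
n = ((z_{α} + z_β)/C)² + 3.
(1.645 + 1.282) / 0.5763 = 2.927 / 0.5763 = 5.079.
n = 5.079² + 3 = 25.80 + 3 = 28.8.
Round up.

n = 29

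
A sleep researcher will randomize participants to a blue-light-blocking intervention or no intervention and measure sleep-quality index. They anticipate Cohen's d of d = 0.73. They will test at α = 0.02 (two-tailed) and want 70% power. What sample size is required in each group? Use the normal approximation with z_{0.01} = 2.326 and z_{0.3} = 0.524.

n = 31 per group

For two independent groups with equal n: n = 2·((z_{α/2} + z_β) / d)².
z_{α/2} + z_β = 2.326 + 0.524 = 2.850.
n = 2 × (2.850 / 0.73)² = 2 × 3.904² = 2 × 15.24 = 30.5.
Round up to the next whole participant.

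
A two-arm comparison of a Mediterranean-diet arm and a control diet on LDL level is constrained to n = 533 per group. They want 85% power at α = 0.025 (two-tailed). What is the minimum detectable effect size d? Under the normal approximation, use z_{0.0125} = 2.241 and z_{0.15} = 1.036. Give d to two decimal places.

d_min ≈ 0.20

For two independent groups of n = 533 each: d_min = (z_{α/2} + z_β)·√(2/n).
z-sum = 2.241 + 1.036 = 3.277.
d_min = 3.277 × √(2/533) = 3.277 × 0.0613 = 0.201.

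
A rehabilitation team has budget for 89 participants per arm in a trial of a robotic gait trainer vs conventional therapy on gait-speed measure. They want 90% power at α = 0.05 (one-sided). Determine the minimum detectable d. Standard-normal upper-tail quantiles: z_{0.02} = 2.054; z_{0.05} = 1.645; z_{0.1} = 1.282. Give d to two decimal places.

d_min ≈ 0.44

For two independent groups of n = 89 each: d_min = (z_{α} + z_β)·√(2/n).
z-sum = 1.645 + 1.282 = 2.927.
d_min = 2.927 × √(2/89) = 2.927 × 0.1499 = 0.439.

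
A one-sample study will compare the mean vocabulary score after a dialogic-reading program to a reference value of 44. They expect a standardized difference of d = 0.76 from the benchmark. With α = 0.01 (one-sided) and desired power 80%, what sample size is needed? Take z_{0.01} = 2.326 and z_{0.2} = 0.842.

For a one-sample test: n = ((z_{α} + z_β) / d)².
z_{α} + z_β = 2.326 + 0.842 = 3.168.
n = (3.168 / 0.76)² = 4.168² = 17.38.
Round up.

n = 18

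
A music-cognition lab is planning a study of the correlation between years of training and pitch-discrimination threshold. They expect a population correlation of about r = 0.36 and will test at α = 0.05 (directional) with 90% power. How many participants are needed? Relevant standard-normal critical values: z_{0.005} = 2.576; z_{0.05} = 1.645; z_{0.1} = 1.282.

Fisher's z: C = ½·ln((1+r)/(1−r)) = ½·ln(2.1250) = 0.3769.
n = ((z_{α} + z_β)/C)² + 3.
(1.645 + 1.282) / 0.3769 = 2.927 / 0.3769 = 7.766.
n = 7.766² + 3 = 60.31 + 3 = 63.3.
Round up.

n = 64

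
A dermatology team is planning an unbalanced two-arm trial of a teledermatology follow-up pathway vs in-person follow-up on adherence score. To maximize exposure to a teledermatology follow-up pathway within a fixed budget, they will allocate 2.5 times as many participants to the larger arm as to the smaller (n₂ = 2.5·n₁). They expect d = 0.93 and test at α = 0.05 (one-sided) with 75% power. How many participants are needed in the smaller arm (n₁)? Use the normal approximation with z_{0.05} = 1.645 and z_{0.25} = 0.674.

n₁ = 9

With allocation ratio k = n₂/n₁ = 2.5, Var(x̄₁−x̄₂) = σ²(1/n₁ + 1/(k·n₁)) = σ²·(k+1)/(k·n₁).
So n₁ = (1 + 1/k)·((z_{α} + z_β)/d)² = 1.400 × (2.319/0.93)².
n₁ = 1.400 × 6.22 = 8.7.
Round up: n₁ = 9, giving n₂ = ⌈2.5 × 9⌉ = ⌈22.5⌉ = 23.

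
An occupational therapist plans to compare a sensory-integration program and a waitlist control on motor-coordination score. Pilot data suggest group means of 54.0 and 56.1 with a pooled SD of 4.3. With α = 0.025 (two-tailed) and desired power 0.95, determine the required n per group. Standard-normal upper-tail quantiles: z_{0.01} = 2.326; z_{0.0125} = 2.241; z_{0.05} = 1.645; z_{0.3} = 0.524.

Cohen's d = |M₁ − M₂| / SD_pooled = |54.0 − 56.1| / 4.3 = 2.1 / 4.3 = 0.488.
For two independent groups with equal n: n = 2·((z_{α/2} + z_β) / d)².
z_{α/2} + z_β = 2.241 + 1.645 = 3.886.
n = 2 × (3.886 / 0.488)² = 2 × 7.963² = 2 × 63.41 = 126.8.
Round up to the next whole participant.

n = 127 per group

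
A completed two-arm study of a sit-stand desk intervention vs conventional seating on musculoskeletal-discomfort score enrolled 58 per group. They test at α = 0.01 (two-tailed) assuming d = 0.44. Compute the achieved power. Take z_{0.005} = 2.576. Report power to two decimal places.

power ≈ 0.42

For two equal groups, power = Φ(d·√(n/2) − z_{α/2}).
d·√(n/2) = 0.44 × √(58/2) = 0.44 × 5.385 = 2.369.
z_β = 2.369 − 2.576 = -0.207.
Power = Φ(-0.207) = 0.418.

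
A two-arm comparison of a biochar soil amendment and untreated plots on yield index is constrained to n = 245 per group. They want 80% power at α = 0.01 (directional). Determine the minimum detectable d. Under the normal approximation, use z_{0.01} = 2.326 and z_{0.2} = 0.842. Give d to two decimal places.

d_min ≈ 0.29

For two independent groups of n = 245 each: d_min = (z_{α} + z_β)·√(2/n).
z-sum = 2.326 + 0.842 = 3.168.
d_min = 3.168 × √(2/245) = 3.168 × 0.0904 = 0.286.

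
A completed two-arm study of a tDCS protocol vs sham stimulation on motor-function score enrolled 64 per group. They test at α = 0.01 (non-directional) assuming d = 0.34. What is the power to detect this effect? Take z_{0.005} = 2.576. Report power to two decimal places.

power ≈ 0.26

For two equal groups, power = Φ(d·√(n/2) − z_{α/2}).
d·√(n/2) = 0.34 × √(64/2) = 0.34 × 5.657 = 1.923.
z_β = 1.923 − 2.576 = -0.653.
Power = Φ(-0.653) = 0.257.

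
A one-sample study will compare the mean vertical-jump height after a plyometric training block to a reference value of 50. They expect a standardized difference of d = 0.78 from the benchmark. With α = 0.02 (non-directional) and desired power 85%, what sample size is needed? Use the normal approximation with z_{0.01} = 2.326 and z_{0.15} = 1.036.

n = 19

For a one-sample test: n = ((z_{α/2} + z_β) / d)².
z_{α/2} + z_β = 2.326 + 1.036 = 3.362.
n = (3.362 / 0.78)² = 4.310² = 18.58.
Round up.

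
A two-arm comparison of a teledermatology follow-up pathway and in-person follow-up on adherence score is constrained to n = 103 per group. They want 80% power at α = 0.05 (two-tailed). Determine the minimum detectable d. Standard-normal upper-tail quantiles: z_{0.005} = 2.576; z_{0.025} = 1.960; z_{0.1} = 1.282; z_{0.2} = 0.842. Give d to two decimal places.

For two independent groups of n = 103 each: d_min = (z_{α/2} + z_β)·√(2/n).
z-sum = 1.960 + 0.842 = 2.802.
d_min = 2.802 × √(2/103) = 2.802 × 0.1393 = 0.390.

d_min ≈ 0.39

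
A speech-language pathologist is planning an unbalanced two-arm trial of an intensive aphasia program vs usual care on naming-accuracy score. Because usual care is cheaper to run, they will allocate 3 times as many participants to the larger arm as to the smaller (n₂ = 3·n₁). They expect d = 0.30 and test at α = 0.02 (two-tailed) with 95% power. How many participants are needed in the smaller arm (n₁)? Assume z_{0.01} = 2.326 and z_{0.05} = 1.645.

n₁ = 234

With allocation ratio k = n₂/n₁ = 3, Var(x̄₁−x̄₂) = σ²(1/n₁ + 1/(k·n₁)) = σ²·(k+1)/(k·n₁).
So n₁ = (1 + 1/k)·((z_{α/2} + z_β)/d)² = 1.333 × (3.971/0.30)².
n₁ = 1.333 × 175.21 = 233.6.
Round up: n₁ = 234, giving n₂ = 3 × 234 = 702.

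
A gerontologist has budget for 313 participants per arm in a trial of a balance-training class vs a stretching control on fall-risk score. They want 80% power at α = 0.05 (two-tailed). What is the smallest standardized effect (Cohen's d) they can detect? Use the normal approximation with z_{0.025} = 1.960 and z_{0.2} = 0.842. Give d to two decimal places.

d_min ≈ 0.22

For two independent groups of n = 313 each: d_min = (z_{α/2} + z_β)·√(2/n).
z-sum = 1.960 + 0.842 = 2.802.
d_min = 2.802 × √(2/313) = 2.802 × 0.0799 = 0.224.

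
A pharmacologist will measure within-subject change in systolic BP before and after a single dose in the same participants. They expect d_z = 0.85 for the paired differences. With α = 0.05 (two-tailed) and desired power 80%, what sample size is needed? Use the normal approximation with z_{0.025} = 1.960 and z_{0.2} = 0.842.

n = 11 pairs

For a paired (one-sample on differences) test: n = ((z_{α/2} + z_β) / d)².
z_{α/2} + z_β = 1.960 + 0.842 = 2.802.
n = (2.802 / 0.85)² = 3.296² = 10.87.
Round up.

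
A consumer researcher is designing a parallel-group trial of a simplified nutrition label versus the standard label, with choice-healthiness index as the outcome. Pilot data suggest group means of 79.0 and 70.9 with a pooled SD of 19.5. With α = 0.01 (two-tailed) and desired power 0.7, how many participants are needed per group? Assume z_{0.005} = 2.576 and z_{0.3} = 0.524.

Cohen's d = |M₁ − M₂| / SD_pooled = |79.0 − 70.9| / 19.5 = 8.1 / 19.5 = 0.415.
For two independent groups with equal n: n = 2·((z_{α/2} + z_β) / d)².
z_{α/2} + z_β = 2.576 + 0.524 = 3.100.
n = 2 × (3.100 / 0.415)² = 2 × 7.470² = 2 × 55.80 = 111.6.
Round up to the next whole participant.

n = 112 per group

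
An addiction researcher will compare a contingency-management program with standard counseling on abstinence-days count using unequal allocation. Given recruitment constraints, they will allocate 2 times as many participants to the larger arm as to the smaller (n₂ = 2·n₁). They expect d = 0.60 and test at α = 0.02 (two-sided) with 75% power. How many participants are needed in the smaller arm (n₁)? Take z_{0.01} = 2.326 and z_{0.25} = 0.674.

n₁ = 38

With allocation ratio k = n₂/n₁ = 2, Var(x̄₁−x̄₂) = σ²(1/n₁ + 1/(k·n₁)) = σ²·(k+1)/(k·n₁).
So n₁ = (1 + 1/k)·((z_{α/2} + z_β)/d)² = 1.500 × (3.000/0.60)².
n₁ = 1.500 × 25.00 = 37.5.
Round up: n₁ = 38, giving n₂ = 2 × 38 = 76.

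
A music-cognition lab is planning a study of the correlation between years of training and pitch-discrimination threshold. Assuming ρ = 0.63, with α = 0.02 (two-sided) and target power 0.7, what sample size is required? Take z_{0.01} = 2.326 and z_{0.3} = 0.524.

n = 18

Fisher's z: C = ½·ln((1+r)/(1−r)) = ½·ln(4.4054) = 0.7414.
n = ((z_{α/2} + z_β)/C)² + 3.
(2.326 + 0.524) / 0.7414 = 2.850 / 0.7414 = 3.844.
n = 3.844² + 3 = 14.78 + 3 = 17.8.
Round up.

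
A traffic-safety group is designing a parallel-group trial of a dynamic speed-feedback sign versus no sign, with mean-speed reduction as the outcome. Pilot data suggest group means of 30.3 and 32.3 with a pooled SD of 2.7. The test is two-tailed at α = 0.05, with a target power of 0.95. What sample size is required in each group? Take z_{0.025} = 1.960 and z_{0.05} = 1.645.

Cohen's d = |M₁ − M₂| / SD_pooled = |30.3 − 32.3| / 2.7 = 2.0 / 2.7 = 0.741.
For two independent groups with equal n: n = 2·((z_{α/2} + z_β) / d)².
z_{α/2} + z_β = 1.960 + 1.645 = 3.605.
n = 2 × (3.605 / 0.741)² = 2 × 4.865² = 2 × 23.67 = 47.3.
Round up to the next whole participant.

n = 48 per group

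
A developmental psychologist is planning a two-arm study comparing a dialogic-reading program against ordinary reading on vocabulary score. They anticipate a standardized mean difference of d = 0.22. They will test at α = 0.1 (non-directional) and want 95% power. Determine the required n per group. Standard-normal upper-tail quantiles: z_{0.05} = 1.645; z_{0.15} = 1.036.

n = 448 per group

For two independent groups with equal n: n = 2·((z_{α/2} + z_β) / d)².
z_{α/2} + z_β = 1.645 + 1.645 = 3.290.
n = 2 × (3.290 / 0.22)² = 2 × 14.955² = 2 × 223.64 = 447.3.
Round up to the next whole participant.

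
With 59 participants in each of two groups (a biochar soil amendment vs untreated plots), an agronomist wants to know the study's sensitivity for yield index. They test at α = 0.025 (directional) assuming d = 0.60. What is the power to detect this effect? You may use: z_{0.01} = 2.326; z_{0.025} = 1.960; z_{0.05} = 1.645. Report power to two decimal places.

power ≈ 0.90

For two equal groups, power = Φ(d·√(n/2) − z_{α}).
d·√(n/2) = 0.60 × √(59/2) = 0.60 × 5.431 = 3.259.
z_β = 3.259 − 1.960 = 1.299.
Power = Φ(1.299) = 0.903.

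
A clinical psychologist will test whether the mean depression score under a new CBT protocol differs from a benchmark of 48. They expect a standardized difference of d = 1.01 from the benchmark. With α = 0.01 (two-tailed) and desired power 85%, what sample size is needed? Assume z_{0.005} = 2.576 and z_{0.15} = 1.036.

n = 13

For a one-sample test: n = ((z_{α/2} + z_β) / d)².
z_{α/2} + z_β = 2.576 + 1.036 = 3.612.
n = (3.612 / 1.01)² = 3.576² = 12.79.
Round up.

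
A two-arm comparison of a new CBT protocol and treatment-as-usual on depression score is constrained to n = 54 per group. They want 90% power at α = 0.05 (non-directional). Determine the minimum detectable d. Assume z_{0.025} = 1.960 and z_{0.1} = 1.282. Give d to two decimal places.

d_min ≈ 0.62

For two independent groups of n = 54 each: d_min = (z_{α/2} + z_β)·√(2/n).
z-sum = 1.960 + 1.282 = 3.242.
d_min = 3.242 × √(2/54) = 3.242 × 0.1925 = 0.624.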